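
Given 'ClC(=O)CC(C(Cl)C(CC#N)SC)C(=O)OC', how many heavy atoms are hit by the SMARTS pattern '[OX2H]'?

0

Check the 17 heavy atoms by environment: 2× C (H2, X4) → no; 3× C (H1, X4) → no; 2× C (H0, X3) → no; 2× O (H0, X1) → no; 1× O (H0, X2) → no; 2× C (H3, X4) → no; 2× Cl (H0, X1) → no; 1× C (H0, X2) → no; 1× N (H0, X1) → no; 1× S (H0, X2) → no.
No environment satisfies the query, so 0 matching atoms.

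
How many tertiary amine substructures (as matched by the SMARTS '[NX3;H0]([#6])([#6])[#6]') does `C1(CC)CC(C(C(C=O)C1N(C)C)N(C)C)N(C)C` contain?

3

[NX3;H0]([#6])([#6])[#6] is the SMARTS for a tertiary amine: a trivalent nitrogen with no H, bonded to three carbons.
The molecule carries 3 separate instances of a dimethylamino group (-N(CH3)2) meeting every constraint; each maps to a distinct set of atoms, giving 3 matches.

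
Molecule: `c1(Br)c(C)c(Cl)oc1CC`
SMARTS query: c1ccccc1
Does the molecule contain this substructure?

The pattern c1ccccc1 describes six aromatic carbons in a ring — a benzene ring.
The closest candidate here is a methyl group (-CH3), but no six-membered all-carbon aromatic ring is present. No other fragment satisfies the full query, so there is no match.

No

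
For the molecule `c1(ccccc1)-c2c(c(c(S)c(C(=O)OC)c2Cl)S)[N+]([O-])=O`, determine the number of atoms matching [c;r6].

The query [c;r6] means: aromatic carbon that belongs to a six-membered ring.
Check the 22 heavy atoms by environment: 12× c (aromatic, in 6-ring) → match; 2× S (acyclic) → no; 1× Cl (acyclic) → no; 1× N (charge +1, acyclic) → no; 1× O (charge -1, acyclic) → no; 3× O (acyclic) → no; 2× C (acyclic) → no.
That gives 12 matching atoms.

12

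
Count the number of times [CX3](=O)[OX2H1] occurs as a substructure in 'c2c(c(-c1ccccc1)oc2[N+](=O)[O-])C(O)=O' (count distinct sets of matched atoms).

1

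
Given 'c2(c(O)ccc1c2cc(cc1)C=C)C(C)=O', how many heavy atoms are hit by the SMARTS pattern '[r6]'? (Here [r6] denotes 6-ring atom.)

10

The query [r6] means: r6 matches atoms in a six-membered ring.
Check the 16 heavy atoms by environment: 10× c (aromatic, in 6-ring) → match; 2× O (acyclic) → no; 4× C (acyclic) → no.
That gives 10 matching atoms.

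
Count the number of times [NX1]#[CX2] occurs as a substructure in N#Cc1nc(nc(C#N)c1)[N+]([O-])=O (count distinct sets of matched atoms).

2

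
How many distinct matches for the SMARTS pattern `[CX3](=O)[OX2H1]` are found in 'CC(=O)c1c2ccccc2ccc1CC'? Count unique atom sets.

0

[CX3](=O)[OX2H1] is the SMARTS for a carboxylic acid: an sp2 carbon double-bonded to O and single-bonded to an -OH oxygen.
No fragment in the molecule satisfies every constraint, giving 0 matches.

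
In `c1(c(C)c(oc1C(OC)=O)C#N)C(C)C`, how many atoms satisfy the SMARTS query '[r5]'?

The query [r5] means: r5 matches atoms in a five-membered ring.
Check the 15 heavy atoms by environment: 1× o (aromatic, in 5-ring) → match; 4× c (aromatic, in 5-ring) → match; 7× C (acyclic) → no; 1× N (acyclic) → no; 2× O (acyclic) → no.
Summing the matching environments: 1 + 4 = 5 matching atoms.

5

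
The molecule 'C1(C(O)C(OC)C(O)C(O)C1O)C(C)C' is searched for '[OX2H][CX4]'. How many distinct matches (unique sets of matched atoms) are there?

[OX2H][CX4] is the SMARTS for an aliphatic alcohol: a hydroxyl oxygen bound to an sp3 (X4) carbon.
The molecule carries 4 separate instances of a hydroxyl group (-OH) meeting every constraint; each maps to a distinct set of atoms, giving 4 matches.

4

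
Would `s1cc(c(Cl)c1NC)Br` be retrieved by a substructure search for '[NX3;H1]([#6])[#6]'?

Yes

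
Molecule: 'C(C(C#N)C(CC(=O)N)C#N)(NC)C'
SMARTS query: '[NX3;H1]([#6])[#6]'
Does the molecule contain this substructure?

The pattern [NX3;H1]([#6])[#6] describes a trivalent nitrogen with one H, bonded to two carbons — a secondary amine.
The molecule carries an N-methylamino group (-NHCH3), whose atoms satisfy every constraint of the query, so the pattern matches.

Yes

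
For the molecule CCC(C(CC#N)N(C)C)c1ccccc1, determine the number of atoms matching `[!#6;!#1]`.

2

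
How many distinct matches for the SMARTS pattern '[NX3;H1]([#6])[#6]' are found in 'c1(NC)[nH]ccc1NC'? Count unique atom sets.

2

[NX3;H1]([#6])[#6] is the SMARTS for a secondary amine: a trivalent nitrogen with one H, bonded to two carbons.
The molecule carries 2 separate instances of an N-methylamino group (-NHCH3) meeting every constraint; each maps to a distinct set of atoms, giving 2 matches.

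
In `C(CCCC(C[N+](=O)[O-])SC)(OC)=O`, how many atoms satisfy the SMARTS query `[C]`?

The query [C] means: uppercase C matches aliphatic (non-aromatic) carbon only.
Check the 14 heavy atoms by environment: 8× C → match; 1× N (charge +1) → no; 1× O (charge -1) → no; 3× O → no; 1× S → no.
That gives 8 matching atoms.

8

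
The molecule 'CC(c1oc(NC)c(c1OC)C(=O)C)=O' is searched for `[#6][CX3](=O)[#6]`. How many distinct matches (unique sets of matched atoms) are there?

2

[#6][CX3](=O)[#6] is the SMARTS for a ketone: a carbonyl carbon (no H) flanked by two carbons.
The molecule carries 2 separate instances of an acetyl/ketone group (-C(=O)CH3) meeting every constraint; each maps to a distinct set of atoms, giving 2 matches.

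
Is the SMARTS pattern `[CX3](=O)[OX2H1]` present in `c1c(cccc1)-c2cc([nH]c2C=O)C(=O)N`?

No

The pattern [CX3](=O)[OX2H1] describes an sp2 carbon double-bonded to O and single-bonded to an -OH oxygen — a carboxylic acid.
The closest candidate here is a primary amide (-C(=O)NH2), but the carbonyl is bonded to N, not to an -OH oxygen. No other fragment satisfies the full query, so there is no match.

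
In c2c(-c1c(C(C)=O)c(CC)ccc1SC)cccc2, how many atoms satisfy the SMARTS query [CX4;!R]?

The query [CX4;!R] means: aliphatic carbon with four total connections, not in a ring.
Check the 19 heavy atoms by environment: 12× c (aromatic, X3, in 6-ring) → no; 1× C (X3, acyclic) → no; 1× O (X1, acyclic) → no; 4× C (X4, acyclic) → match; 1× S (X2, acyclic) → no.
That gives 4 matching atoms.

4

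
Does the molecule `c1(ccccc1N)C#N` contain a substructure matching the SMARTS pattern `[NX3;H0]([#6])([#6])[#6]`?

No

The pattern [NX3;H0]([#6])([#6])[#6] describes a trivalent nitrogen with no H, bonded to three carbons — a tertiary amine.
The closest candidate here is a primary amino group (-NH2), but the nitrogen has H2, not H0 with three carbons. No other fragment satisfies the full query, so there is no match.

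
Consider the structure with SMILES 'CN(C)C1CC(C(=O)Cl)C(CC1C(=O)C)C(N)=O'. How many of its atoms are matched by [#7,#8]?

Check the 18 heavy atoms by environment: 12× C → no; 3× O → match; 1× Cl → no; 2× N → match.
Summing the matching environments: 3 + 2 = 5 matching atoms.

5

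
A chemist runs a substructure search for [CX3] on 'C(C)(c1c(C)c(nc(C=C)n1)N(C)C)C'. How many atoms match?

2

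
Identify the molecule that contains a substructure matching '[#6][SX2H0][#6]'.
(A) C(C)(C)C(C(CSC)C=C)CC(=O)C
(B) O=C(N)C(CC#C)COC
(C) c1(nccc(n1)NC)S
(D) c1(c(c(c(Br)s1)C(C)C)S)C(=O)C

[#6][SX2H0][#6] describes an aliphatic sulfur bridging two carbons with no H on the sulfur (a thioether).
(A) contains a methylthio ether (-SCH3), which satisfies every atom and bond constraint.
(B) has a methoxy ether (-OCH3) but the bridging atom is O, not S.
(C) has a thiol (-SH) but the sulfur has H1, not H0 bridging two carbons.
(D) has a thiol (-SH) but the sulfur has H1, not H0 bridging two carbons.
So the answer is (A).

A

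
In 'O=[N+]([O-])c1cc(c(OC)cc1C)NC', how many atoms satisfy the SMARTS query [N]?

2

The query [N] means: uppercase N matches aliphatic (non-aromatic) nitrogen only.
Check the 14 heavy atoms by environment: 6× c (aromatic) → no; 1× N → match; 3× C → no; 2× O → no; 1× N (charge +1) → match; 1× O (charge -1) → no.
Summing the matching environments: 1 + 1 = 2 matching atoms.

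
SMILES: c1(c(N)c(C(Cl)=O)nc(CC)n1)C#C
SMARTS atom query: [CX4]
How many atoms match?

2

The query [CX4] means: C with X4: aliphatic carbon with exactly 4 total connections (bonds + H).
Check the 14 heavy atoms by environment: 2× n (aromatic, X2) → no; 4× c (aromatic, X3) → no; 2× C (X4) → match; 2× C (X2) → no; 1× N (X3) → no; 1× C (X3) → no; 1× O (X1) → no; 1× Cl (X1) → no.
That gives 2 matching atoms.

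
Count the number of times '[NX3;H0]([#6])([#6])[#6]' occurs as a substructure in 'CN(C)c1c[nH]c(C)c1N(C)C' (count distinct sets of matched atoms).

2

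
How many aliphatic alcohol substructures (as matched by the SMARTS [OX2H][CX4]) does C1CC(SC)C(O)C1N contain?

[OX2H][CX4] is the SMARTS for an aliphatic alcohol: a hydroxyl oxygen bound to an sp3 (X4) carbon.
Exactly one fragment in the molecule meets all constraints, giving 1 match.

1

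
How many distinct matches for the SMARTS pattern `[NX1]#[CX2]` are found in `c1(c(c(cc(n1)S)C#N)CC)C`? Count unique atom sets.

1

[NX1]#[CX2] is the SMARTS for a nitrile: a nitrogen triple-bonded to a two-connected carbon.
Exactly one fragment in the molecule meets all constraints, giving 1 match.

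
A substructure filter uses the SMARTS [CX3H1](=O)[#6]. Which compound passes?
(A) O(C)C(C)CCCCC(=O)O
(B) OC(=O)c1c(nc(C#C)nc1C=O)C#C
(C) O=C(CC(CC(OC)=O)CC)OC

B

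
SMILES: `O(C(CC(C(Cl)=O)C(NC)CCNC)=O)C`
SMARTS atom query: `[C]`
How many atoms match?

10

The query [C] means: uppercase C matches aliphatic (non-aromatic) carbon only.
Check the 16 heavy atoms by environment: 10× C → match; 2× N → no; 3× O → no; 1× Cl → no.
That gives 10 matching atoms.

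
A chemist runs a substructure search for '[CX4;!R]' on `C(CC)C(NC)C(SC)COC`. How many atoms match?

9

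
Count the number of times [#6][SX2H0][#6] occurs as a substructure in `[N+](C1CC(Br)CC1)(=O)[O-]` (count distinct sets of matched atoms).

[#6][SX2H0][#6] is the SMARTS for a thioether: an aliphatic sulfur bridging two carbons with no H on the sulfur.
No fragment in the molecule satisfies every constraint, giving 0 matches.

0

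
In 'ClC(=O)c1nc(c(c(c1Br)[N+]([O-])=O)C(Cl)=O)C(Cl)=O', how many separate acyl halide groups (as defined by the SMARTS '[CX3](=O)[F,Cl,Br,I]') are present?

3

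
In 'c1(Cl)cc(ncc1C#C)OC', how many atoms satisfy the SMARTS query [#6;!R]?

3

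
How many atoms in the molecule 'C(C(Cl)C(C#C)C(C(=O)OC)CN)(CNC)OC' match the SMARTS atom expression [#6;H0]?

2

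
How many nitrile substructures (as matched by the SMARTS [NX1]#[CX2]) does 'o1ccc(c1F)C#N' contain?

1

[NX1]#[CX2] is the SMARTS for a nitrile: a nitrogen triple-bonded to a two-connected carbon.
Exactly one fragment in the molecule meets all constraints, giving 1 match.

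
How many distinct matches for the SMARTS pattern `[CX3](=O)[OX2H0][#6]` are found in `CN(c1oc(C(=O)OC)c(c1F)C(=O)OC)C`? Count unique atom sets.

2

[CX3](=O)[OX2H0][#6] is the SMARTS for an ester: a carbonyl carbon bonded to an oxygen that is itself bonded to carbon (no H on that O).
The molecule carries 2 separate instances of a methyl-ester group (-C(=O)OCH3) meeting every constraint; each maps to a distinct set of atoms, giving 2 matches.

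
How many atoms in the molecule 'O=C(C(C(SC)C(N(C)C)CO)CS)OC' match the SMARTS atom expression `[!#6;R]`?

The query [!#6;R] means: non-carbon atom that is part of a ring.
Check the 16 heavy atoms by environment: 10× C (acyclic) → no; 2× S (acyclic) → no; 3× O (acyclic) → no; 1× N (acyclic) → no.
No environment satisfies the query, so 0 matching atoms.

0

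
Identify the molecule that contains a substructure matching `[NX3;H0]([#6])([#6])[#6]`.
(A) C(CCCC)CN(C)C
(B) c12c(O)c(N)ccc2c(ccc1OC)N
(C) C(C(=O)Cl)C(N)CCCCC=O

A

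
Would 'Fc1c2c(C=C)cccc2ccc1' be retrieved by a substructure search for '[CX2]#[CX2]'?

No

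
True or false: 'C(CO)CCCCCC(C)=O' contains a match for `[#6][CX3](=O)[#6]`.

The pattern [#6][CX3](=O)[#6] describes a carbonyl carbon (no H) flanked by two carbons — a ketone.
The molecule carries an acetyl/ketone group (-C(=O)CH3), whose atoms satisfy every constraint of the query, so the pattern matches.

True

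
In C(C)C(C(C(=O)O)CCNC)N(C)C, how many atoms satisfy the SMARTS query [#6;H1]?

The query [#6;H1] means: any carbon bearing exactly one hydrogen.
Check the 14 heavy atoms by environment: 4× C (H3) → no; 3× C (H2) → no; 2× C (H1) → match; 1× N (H1) → no; 1× N (H0) → no; 1× C (H0) → no; 1× O (H0) → no; 1× O (H1) → no.
That gives 2 matching atoms.

2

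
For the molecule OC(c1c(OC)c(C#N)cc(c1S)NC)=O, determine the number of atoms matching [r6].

6

The query [r6] means: r6 matches atoms in a six-membered ring.
Check the 16 heavy atoms by environment: 6× c (aromatic, in 6-ring) → match; 1× S (acyclic) → no; 4× C (acyclic) → no; 2× N (acyclic) → no; 3× O (acyclic) → no.
That gives 6 matching atoms.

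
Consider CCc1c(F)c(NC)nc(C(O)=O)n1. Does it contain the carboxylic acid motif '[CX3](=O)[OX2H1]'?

Yes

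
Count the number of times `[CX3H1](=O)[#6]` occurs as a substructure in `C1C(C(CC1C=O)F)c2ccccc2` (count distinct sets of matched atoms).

1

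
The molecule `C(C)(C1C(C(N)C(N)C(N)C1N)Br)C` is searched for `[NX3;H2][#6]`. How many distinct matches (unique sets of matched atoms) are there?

[NX3;H2][#6] is the SMARTS for a primary amine: a trivalent nitrogen with two H attached to carbon.
The molecule carries 4 separate instances of a primary amino group (-NH2) meeting every constraint; each maps to a distinct set of atoms, giving 4 matches.

4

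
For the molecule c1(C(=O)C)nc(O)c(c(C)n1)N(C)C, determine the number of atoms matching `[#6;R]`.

4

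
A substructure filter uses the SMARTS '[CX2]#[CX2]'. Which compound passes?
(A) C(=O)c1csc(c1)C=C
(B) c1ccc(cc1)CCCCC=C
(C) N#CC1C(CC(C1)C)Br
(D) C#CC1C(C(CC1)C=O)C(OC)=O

D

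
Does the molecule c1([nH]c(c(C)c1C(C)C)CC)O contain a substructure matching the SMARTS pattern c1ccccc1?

The pattern c1ccccc1 describes six aromatic carbons in a ring — a benzene ring.
The closest candidate here is a methyl group (-CH3), but no six-membered all-carbon aromatic ring is present. No other fragment satisfies the full query, so there is no match.

No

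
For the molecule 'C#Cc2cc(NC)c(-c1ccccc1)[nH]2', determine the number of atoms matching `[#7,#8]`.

2

The query [#7,#8] means: nitrogen or oxygen (comma = OR).
Check the 15 heavy atoms by environment: 1× n (aromatic) → match; 10× c (aromatic) → no; 3× C → no; 1× N → match.
Summing the matching environments: 1 + 1 = 2 matching atoms.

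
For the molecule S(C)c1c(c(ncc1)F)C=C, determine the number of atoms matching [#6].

8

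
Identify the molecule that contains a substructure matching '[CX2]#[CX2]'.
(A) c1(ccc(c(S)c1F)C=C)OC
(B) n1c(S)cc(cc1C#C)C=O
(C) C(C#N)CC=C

[CX2]#[CX2] describes a carbon-carbon triple bond (an alkyne).
(A) has a vinyl group (-CH=CH2) but the C=C is a double bond; both carbons are CX3, not CX2.
(B) contains an ethynyl group (-C#CH), which satisfies every atom and bond constraint.
(C) has a vinyl group (-CH=CH2) but the C=C is a double bond; both carbons are CX3, not CX2.
So the answer is (B).

B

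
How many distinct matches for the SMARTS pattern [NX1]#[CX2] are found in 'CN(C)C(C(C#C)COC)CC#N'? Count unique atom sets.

1

[NX1]#[CX2] is the SMARTS for a nitrile: a nitrogen triple-bonded to a two-connected carbon.
Exactly one fragment in the molecule meets all constraints, giving 1 match.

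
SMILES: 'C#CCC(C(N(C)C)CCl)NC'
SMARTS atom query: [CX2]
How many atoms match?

2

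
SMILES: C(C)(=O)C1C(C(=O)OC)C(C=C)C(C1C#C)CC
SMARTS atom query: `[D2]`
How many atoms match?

4

Check the 18 heavy atoms by environment: 7× C (D3) → no; 3× C (D2) → match; 5× C (D1) → no; 2× O (D1) → no; 1× O (D2) → match.
Summing the matching environments: 3 + 1 = 4 matching atoms.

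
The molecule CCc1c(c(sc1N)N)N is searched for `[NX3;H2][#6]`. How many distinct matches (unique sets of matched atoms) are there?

3

[NX3;H2][#6] is the SMARTS for a primary amine: a trivalent nitrogen with two H attached to carbon.
The molecule carries 3 separate instances of a primary amino group (-NH2) meeting every constraint; each maps to a distinct set of atoms, giving 3 matches.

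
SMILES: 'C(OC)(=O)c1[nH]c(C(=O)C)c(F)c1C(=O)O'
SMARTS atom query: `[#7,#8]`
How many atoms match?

6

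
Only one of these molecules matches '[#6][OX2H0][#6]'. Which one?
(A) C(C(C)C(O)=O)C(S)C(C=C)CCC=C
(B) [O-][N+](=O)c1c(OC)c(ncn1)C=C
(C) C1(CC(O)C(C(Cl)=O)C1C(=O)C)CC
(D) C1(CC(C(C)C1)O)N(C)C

[#6][OX2H0][#6] describes an aliphatic oxygen bridging two carbons with no H on the oxygen (an ether).
(A) has a carboxylic acid group (-C(=O)OH) but the -OH oxygen has H1; the =O is OX1, not OX2.
(B) contains a methoxy ether (-OCH3), which satisfies every atom and bond constraint.
(C) has a hydroxyl group (-OH) but the oxygen has H1, not H0 bridging two carbons.
(D) has a hydroxyl group (-OH) but the oxygen has H1, not H0 bridging two carbons.
So the answer is (B).

B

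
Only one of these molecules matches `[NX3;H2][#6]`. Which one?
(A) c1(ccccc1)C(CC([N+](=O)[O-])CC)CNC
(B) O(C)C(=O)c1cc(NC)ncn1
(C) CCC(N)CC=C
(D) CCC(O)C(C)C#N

C

[NX3;H2][#6] describes a trivalent nitrogen with two H attached to carbon (a primary amine).
(A) has an N-methylamino group (-NHCH3) but the nitrogen bears two carbons and only one H (H1), not H2.
(B) has an N-methylamino group (-NHCH3) but the nitrogen bears two carbons and only one H (H1), not H2.
(C) contains a primary amino group (-NH2), which satisfies every atom and bond constraint.
(D) has a nitrile (-C#N) but the nitrogen is NX1 (triple-bonded), not NX3 with two H.
So the answer is (C).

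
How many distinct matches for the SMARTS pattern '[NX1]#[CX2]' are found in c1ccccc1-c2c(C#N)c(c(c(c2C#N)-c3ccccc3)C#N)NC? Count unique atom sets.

[NX1]#[CX2] is the SMARTS for a nitrile: a nitrogen triple-bonded to a two-connected carbon.
The molecule carries 3 separate instances of a nitrile (-C#N) meeting every constraint; each maps to a distinct set of atoms, giving 3 matches.

3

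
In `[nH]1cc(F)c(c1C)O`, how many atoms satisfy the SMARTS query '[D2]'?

Check the 8 heavy atoms by environment: 1× n (aromatic, D2) → match; 3× c (aromatic, D3) → no; 1× c (aromatic, D2) → match; 1× F (D1) → no; 1× O (D1) → no; 1× C (D1) → no.
Summing the matching environments: 1 + 1 = 2 matching atoms.

2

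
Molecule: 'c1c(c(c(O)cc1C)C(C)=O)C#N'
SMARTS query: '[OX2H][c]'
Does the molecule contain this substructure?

The pattern [OX2H][c] describes a hydroxyl oxygen attached to an aromatic carbon — a phenol.
The molecule carries a hydroxyl group (-OH), whose atoms satisfy every constraint of the query, so the pattern matches.

Yes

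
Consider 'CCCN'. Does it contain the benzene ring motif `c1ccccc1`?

The pattern c1ccccc1 describes six aromatic carbons in a ring — a benzene ring.
The closest candidate here is a methyl group (-CH3), but no six-membered all-carbon aromatic ring is present. No other fragment satisfies the full query, so there is no match.

No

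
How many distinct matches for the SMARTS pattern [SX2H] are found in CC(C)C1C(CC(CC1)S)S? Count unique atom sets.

[SX2H] is the SMARTS for a thiol: an aliphatic sulfur with two connections, one being H.
The molecule carries 2 separate instances of a thiol (-SH) meeting every constraint; each maps to a distinct set of atoms, giving 2 matches.

2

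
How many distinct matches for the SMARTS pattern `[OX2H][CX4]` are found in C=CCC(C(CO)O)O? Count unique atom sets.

3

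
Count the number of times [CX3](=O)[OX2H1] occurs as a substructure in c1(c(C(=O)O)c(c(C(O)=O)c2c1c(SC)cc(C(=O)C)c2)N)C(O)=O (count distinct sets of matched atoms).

3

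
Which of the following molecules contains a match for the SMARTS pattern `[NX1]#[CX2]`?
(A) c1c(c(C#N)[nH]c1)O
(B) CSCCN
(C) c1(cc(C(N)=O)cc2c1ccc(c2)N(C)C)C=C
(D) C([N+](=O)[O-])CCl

A

[NX1]#[CX2] describes a nitrogen triple-bonded to a two-connected carbon (a nitrile).
(A) contains a nitrile (-C#N), which satisfies every atom and bond constraint.
(B) has a primary amino group (-NH2) but the nitrogen is NX3 (three connections), not NX1 triple-bonded.
(C) has a primary amide (-C(=O)NH2) but the nitrogen is NX3, not NX1.
(D) has a nitro group (-[N+](=O)[O-]) but there is no C#N triple bond.
So the answer is (A).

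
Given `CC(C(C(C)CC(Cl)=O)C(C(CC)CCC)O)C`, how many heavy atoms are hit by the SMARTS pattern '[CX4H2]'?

The query [CX4H2] means: sp3 carbon (X4) with exactly two hydrogens.
Check the 18 heavy atoms by environment: 4× C (H2, X4) → match; 5× C (H1, X4) → no; 1× C (H0, X3) → no; 1× O (H0, X1) → no; 1× Cl (H0, X1) → no; 5× C (H3, X4) → no; 1× O (H1, X2) → no.
That gives 4 matching atoms.

4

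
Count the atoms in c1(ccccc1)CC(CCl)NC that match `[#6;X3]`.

Check the 12 heavy atoms by environment: 4× C (X4) → no; 1× Cl (X1) → no; 6× c (aromatic, X3) → match; 1× N (X3) → no.
That gives 6 matching atoms.

6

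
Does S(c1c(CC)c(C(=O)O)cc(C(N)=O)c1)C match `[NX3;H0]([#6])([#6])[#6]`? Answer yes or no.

The pattern [NX3;H0]([#6])([#6])[#6] describes a trivalent nitrogen with no H, bonded to three carbons — a tertiary amine.
The closest candidate here is a primary amide (-C(=O)NH2), but the amide nitrogen has H2 and only one carbon neighbour. No other fragment satisfies the full query, so there is no match.

No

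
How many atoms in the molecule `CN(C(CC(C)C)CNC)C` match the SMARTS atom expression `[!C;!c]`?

2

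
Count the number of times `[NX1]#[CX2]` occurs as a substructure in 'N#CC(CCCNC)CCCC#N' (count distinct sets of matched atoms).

2

[NX1]#[CX2] is the SMARTS for a nitrile: a nitrogen triple-bonded to a two-connected carbon.
The molecule carries 2 separate instances of a nitrile (-C#N) meeting every constraint; each maps to a distinct set of atoms, giving 2 matches.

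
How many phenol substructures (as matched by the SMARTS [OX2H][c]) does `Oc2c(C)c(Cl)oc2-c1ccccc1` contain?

1

[OX2H][c] is the SMARTS for a phenol: a hydroxyl oxygen attached to an aromatic carbon.
Exactly one fragment in the molecule meets all constraints, giving 1 match.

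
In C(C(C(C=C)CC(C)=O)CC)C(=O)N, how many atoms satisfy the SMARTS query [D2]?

4

The query [D2] means: atom with exactly two heavy-atom neighbours.
Check the 14 heavy atoms by environment: 4× C (D2) → match; 4× C (D3) → no; 3× C (D1) → no; 2× O (D1) → no; 1× N (D1) → no.
That gives 4 matching atoms.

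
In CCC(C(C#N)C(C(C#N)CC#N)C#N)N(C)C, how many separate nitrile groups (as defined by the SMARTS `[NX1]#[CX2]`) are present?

4

[NX1]#[CX2] is the SMARTS for a nitrile: a nitrogen triple-bonded to a two-connected carbon.
The molecule carries 4 separate instances of a nitrile (-C#N) meeting every constraint; each maps to a distinct set of atoms, giving 4 matches.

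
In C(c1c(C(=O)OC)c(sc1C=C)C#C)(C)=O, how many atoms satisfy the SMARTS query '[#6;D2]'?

2

Check the 16 heavy atoms by environment: 1× s (aromatic, D2) → no; 4× c (aromatic, D3) → no; 2× C (D2) → match; 4× C (D1) → no; 2× C (D3) → no; 2× O (D1) → no; 1× O (D2) → no.
That gives 2 matching atoms.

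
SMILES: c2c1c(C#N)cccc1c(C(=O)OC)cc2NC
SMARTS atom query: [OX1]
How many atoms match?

1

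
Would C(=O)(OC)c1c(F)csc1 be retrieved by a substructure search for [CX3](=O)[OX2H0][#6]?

The pattern [CX3](=O)[OX2H0][#6] describes a carbonyl carbon bonded to an oxygen that is itself bonded to carbon (no H on that O) — an ester.
The molecule carries a methyl-ester group (-C(=O)OCH3), whose atoms satisfy every constraint of the query, so the pattern matches.

Yes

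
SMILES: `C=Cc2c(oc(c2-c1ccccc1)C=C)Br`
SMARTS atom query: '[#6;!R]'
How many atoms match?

4

Check the 16 heavy atoms by environment: 1× o (aromatic, in 5-ring) → no; 4× c (aromatic, in 5-ring) → no; 4× C (acyclic) → match; 1× Br (acyclic) → no; 6× c (aromatic, in 6-ring) → no.
That gives 4 matching atoms.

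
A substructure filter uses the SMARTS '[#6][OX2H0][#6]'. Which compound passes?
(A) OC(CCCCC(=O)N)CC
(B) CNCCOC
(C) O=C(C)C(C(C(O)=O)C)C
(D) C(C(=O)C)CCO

[#6][OX2H0][#6] describes an aliphatic oxygen bridging two carbons with no H on the oxygen (an ether).
(A) has a hydroxyl group (-OH) but the oxygen has H1, not H0 bridging two carbons.
(B) contains a methoxy ether (-OCH3), which satisfies every atom and bond constraint.
(C) has a carboxylic acid group (-C(=O)OH) but the -OH oxygen has H1; the =O is OX1, not OX2.
(D) has a hydroxyl group (-OH) but the oxygen has H1, not H0 bridging two carbons.
So the answer is (B).

B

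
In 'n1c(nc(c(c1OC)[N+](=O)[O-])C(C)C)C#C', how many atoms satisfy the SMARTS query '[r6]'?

The query [r6] means: r6 matches atoms in a six-membered ring.
Check the 16 heavy atoms by environment: 2× n (aromatic, in 6-ring) → match; 4× c (aromatic, in 6-ring) → match; 6× C (acyclic) → no; 2× O (acyclic) → no; 1× N (charge +1, acyclic) → no; 1× O (charge -1, acyclic) → no.
Summing the matching environments: 2 + 4 = 6 matching atoms.

6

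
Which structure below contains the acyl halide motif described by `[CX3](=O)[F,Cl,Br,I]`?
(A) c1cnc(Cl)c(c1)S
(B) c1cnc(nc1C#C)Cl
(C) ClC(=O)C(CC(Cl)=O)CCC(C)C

C

[CX3](=O)[F,Cl,Br,I] describes a carbonyl carbon bonded to a halogen (an acyl halide).
(A) has a chloro substituent but the Cl is not on a carbonyl carbon.
(B) has a chloro substituent but the Cl is not on a carbonyl carbon.
(C) contains an acyl chloride (-C(=O)Cl), which satisfies every atom and bond constraint.
So the answer is (C).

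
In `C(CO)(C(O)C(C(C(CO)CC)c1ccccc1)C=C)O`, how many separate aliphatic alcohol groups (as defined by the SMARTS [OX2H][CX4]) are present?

[OX2H][CX4] is the SMARTS for an aliphatic alcohol: a hydroxyl oxygen bound to an sp3 (X4) carbon.
The molecule carries 4 separate instances of a hydroxyl group (-OH) meeting every constraint; each maps to a distinct set of atoms, giving 4 matches.

4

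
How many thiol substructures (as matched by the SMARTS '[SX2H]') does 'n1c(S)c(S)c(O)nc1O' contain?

2

[SX2H] is the SMARTS for a thiol: an aliphatic sulfur with two connections, one being H.
The molecule carries 2 separate instances of a thiol (-SH) meeting every constraint; each maps to a distinct set of atoms, giving 2 matches.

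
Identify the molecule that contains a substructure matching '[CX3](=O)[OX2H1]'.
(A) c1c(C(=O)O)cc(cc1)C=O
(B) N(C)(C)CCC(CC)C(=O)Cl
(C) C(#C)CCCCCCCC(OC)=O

A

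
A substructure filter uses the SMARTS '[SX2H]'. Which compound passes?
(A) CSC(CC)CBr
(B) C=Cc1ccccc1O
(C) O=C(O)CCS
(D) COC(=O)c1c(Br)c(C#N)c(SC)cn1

C

[SX2H] describes an aliphatic sulfur with two connections, one being H (a thiol).
(A) has a methylthio ether (-SCH3) but the sulfur has H0 (bonded to two carbons), not H1.
(B) has a hydroxyl group (-OH) but it is an -OH, not an -SH.
(C) contains a thiol (-SH), which satisfies every atom and bond constraint.
(D) has a methylthio ether (-SCH3) but the sulfur has H0 (bonded to two carbons), not H1.
So the answer is (C).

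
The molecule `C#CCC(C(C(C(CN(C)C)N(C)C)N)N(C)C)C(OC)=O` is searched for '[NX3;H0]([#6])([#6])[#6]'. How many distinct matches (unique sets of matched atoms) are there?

3

[NX3;H0]([#6])([#6])[#6] is the SMARTS for a tertiary amine: a trivalent nitrogen with no H, bonded to three carbons.
The molecule carries 3 separate instances of a dimethylamino group (-N(CH3)2) meeting every constraint; each maps to a distinct set of atoms, giving 3 matches.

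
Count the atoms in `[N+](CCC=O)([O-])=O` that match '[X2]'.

0

Check the 7 heavy atoms by environment: 2× C (X4) → no; 1× C (X3) → no; 2× O (X1) → no; 1× N (charge +1, X3) → no; 1× O (charge -1, X1) → no.
No environment satisfies the query, so 0 matching atoms.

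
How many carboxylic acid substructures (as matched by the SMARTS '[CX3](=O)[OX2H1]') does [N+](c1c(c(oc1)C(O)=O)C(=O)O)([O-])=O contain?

2

[CX3](=O)[OX2H1] is the SMARTS for a carboxylic acid: an sp2 carbon double-bonded to O and single-bonded to an -OH oxygen.
The molecule carries 2 separate instances of a carboxylic acid group (-C(=O)OH) meeting every constraint; each maps to a distinct set of atoms, giving 2 matches.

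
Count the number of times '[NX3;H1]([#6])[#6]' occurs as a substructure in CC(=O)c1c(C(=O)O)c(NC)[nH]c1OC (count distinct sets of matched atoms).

1

[NX3;H1]([#6])[#6] is the SMARTS for a secondary amine: a trivalent nitrogen with one H, bonded to two carbons.
Exactly one fragment in the molecule meets all constraints, giving 1 match.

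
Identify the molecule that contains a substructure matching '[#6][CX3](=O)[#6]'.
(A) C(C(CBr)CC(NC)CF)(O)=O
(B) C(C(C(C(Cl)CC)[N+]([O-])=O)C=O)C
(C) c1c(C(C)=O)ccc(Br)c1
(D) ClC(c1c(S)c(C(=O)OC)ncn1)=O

C

[#6][CX3](=O)[#6] describes a carbonyl carbon (no H) flanked by two carbons (a ketone).
(A) has a carboxylic acid group (-C(=O)OH) but one neighbour of the carbonyl carbon is O, not C.
(B) has an aldehyde (-CHO) but the carbonyl carbon has H1, so it is not flanked by two carbons.
(C) contains an acetyl/ketone group (-C(=O)CH3), which satisfies every atom and bond constraint.
(D) has a methyl-ester group (-C(=O)OCH3) but one neighbour of the carbonyl carbon is O, not C.
So the answer is (C).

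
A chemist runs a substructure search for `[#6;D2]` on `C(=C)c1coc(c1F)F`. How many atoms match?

2

Check the 9 heavy atoms by environment: 1× o (aromatic, D2) → no; 3× c (aromatic, D3) → no; 1× c (aromatic, D2) → match; 1× C (D2) → match; 1× C (D1) → no; 2× F (D1) → no.
Summing the matching environments: 1 + 1 = 2 matching atoms.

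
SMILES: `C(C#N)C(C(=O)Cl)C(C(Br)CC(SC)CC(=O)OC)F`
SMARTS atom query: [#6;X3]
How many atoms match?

2

Check the 20 heavy atoms by environment: 9× C (X4) → no; 2× C (X3) → match; 2× O (X1) → no; 1× Cl (X1) → no; 1× C (X2) → no; 1× N (X1) → no; 1× Br (X1) → no; 1× S (X2) → no; 1× F (X1) → no; 1× O (X2) → no.
That gives 2 matching atoms.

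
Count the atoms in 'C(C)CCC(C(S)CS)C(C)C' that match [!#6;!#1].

2

The query [!#6;!#1] means: not carbon and not hydrogen — any heteroatom.
Check the 12 heavy atoms by environment: 10× C → no; 2× S → match.
That gives 2 matching atoms.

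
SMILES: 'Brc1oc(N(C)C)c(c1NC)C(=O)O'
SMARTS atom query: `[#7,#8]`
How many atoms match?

5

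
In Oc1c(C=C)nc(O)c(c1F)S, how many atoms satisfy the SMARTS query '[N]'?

The query [N] means: uppercase N matches aliphatic (non-aromatic) nitrogen only.
Check the 12 heavy atoms by environment: 1× n (aromatic) → no; 5× c (aromatic) → no; 1× F → no; 2× O → no; 2× C → no; 1× S → no.
No environment satisfies the query, so 0 matching atoms.

0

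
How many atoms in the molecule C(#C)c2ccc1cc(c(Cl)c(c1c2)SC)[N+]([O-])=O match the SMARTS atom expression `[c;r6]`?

10

The query [c;r6] means: aromatic carbon that belongs to a six-membered ring.
Check the 18 heavy atoms by environment: 10× c (aromatic, in 6-ring) → match; 1× N (charge +1, acyclic) → no; 1× O (charge -1, acyclic) → no; 1× O (acyclic) → no; 1× Cl (acyclic) → no; 1× S (acyclic) → no; 3× C (acyclic) → no.
That gives 10 matching atoms.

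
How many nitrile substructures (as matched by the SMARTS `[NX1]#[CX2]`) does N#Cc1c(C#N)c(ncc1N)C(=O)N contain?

2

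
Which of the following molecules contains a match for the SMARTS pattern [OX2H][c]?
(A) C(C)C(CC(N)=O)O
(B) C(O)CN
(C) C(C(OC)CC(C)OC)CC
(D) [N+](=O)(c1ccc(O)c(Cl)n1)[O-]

D

[OX2H][c] describes a hydroxyl oxygen attached to an aromatic carbon (a phenol).
(A) has a hydroxyl group (-OH) but the -OH is on an aliphatic carbon, not an aromatic c.
(B) has a hydroxyl group (-OH) but the -OH is on an aliphatic carbon, not an aromatic c.
(C) has a methoxy ether (-OCH3) but the oxygen has H0, not H1.
(D) contains a hydroxyl group (-OH), which satisfies every atom and bond constraint.
So the answer is (D).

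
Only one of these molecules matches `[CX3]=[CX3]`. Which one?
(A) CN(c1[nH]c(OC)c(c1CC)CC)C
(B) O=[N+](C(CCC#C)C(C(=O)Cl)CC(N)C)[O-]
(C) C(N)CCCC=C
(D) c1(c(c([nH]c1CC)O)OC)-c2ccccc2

C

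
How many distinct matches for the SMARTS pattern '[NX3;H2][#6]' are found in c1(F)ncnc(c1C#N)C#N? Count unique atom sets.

0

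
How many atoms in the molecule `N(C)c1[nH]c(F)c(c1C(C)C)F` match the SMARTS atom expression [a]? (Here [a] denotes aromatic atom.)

5

The query [a] means: a matches any aromatic atom.
Check the 12 heavy atoms by environment: 1× n (aromatic) → match; 4× c (aromatic) → match; 1× N → no; 4× C → no; 2× F → no.
Summing the matching environments: 1 + 4 = 5 matching atoms.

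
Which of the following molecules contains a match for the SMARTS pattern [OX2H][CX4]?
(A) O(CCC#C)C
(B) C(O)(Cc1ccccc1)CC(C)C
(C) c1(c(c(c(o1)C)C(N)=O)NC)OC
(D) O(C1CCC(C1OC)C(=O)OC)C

[OX2H][CX4] describes a hydroxyl oxygen bound to an sp3 (X4) carbon (an aliphatic alcohol).
(A) has a methoxy ether (-OCH3) but the oxygen has H0 (ether), not H1.
(B) contains a hydroxyl group (-OH), which satisfies every atom and bond constraint.
(C) has a methoxy ether (-OCH3) but the oxygen has H0 (ether), not H1.
(D) has a methoxy ether (-OCH3) but the oxygen has H0 (ether), not H1.
So the answer is (B).

B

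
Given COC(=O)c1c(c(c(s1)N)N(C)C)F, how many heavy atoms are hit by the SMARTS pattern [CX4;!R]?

3

The query [CX4;!R] means: aliphatic carbon with four total connections, not in a ring.
Check the 14 heavy atoms by environment: 1× s (aromatic, X2, in 5-ring) → no; 4× c (aromatic, X3, in 5-ring) → no; 1× F (X1, acyclic) → no; 1× C (X3, acyclic) → no; 1× O (X1, acyclic) → no; 1× O (X2, acyclic) → no; 3× C (X4, acyclic) → match; 2× N (X3, acyclic) → no.
That gives 3 matching atoms.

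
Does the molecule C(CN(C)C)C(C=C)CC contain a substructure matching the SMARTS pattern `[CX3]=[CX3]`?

Yes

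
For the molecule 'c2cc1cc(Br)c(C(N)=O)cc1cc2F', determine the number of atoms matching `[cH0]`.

5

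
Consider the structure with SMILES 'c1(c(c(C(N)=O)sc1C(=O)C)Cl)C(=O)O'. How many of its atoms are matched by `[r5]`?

Check the 15 heavy atoms by environment: 1× s (aromatic, in 5-ring) → match; 4× c (aromatic, in 5-ring) → match; 4× C (acyclic) → no; 4× O (acyclic) → no; 1× N (acyclic) → no; 1× Cl (acyclic) → no.
Summing the matching environments: 1 + 4 = 5 matching atoms.

5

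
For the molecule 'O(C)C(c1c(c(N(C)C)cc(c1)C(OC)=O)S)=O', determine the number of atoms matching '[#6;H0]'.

The query [#6;H0] means: any carbon with no attached hydrogen.
Check the 18 heavy atoms by environment: 4× c (aromatic, H0) → match; 2× c (aromatic, H1) → no; 1× S (H1) → no; 1× N (H0) → no; 4× C (H3) → no; 2× C (H0) → match; 4× O (H0) → no.
Summing the matching environments: 4 + 2 = 6 matching atoms.

6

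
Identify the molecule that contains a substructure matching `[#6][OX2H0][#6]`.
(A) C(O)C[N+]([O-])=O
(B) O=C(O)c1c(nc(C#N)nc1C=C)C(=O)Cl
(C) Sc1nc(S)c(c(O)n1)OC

C

[#6][OX2H0][#6] describes an aliphatic oxygen bridging two carbons with no H on the oxygen (an ether).
(A) has a hydroxyl group (-OH) but the oxygen has H1, not H0 bridging two carbons.
(B) has a carboxylic acid group (-C(=O)OH) but the -OH oxygen has H1; the =O is OX1, not OX2.
(C) contains a methoxy ether (-OCH3), which satisfies every atom and bond constraint.
So the answer is (C).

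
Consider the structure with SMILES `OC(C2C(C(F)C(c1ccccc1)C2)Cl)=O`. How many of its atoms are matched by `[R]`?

Check the 16 heavy atoms by environment: 5× C (in 5-ring) → match; 6× c (aromatic, in 6-ring) → match; 1× Cl (acyclic) → no; 1× C (acyclic) → no; 2× O (acyclic) → no; 1× F (acyclic) → no.
Summing the matching environments: 5 + 6 = 11 matching atoms.

11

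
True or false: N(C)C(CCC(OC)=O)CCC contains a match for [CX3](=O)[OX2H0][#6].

True

The pattern [CX3](=O)[OX2H0][#6] describes a carbonyl carbon bonded to an oxygen that is itself bonded to carbon (no H on that O) — an ester.
The molecule carries a methyl-ester group (-C(=O)OCH3), whose atoms satisfy every constraint of the query, so the pattern matches.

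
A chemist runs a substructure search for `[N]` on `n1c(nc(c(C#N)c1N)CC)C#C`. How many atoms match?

The query [N] means: uppercase N matches aliphatic (non-aromatic) nitrogen only.
Check the 13 heavy atoms by environment: 2× n (aromatic) → no; 4× c (aromatic) → no; 5× C → no; 2× N → match.
That gives 2 matching atoms.

2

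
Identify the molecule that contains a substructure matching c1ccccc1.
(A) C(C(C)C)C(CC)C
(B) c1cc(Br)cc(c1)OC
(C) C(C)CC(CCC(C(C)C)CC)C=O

c1ccccc1 describes six aromatic carbons in a ring (a benzene ring).
(A) has a methyl group (-CH3) but no six-membered all-carbon aromatic ring is present.
(B) contains the required atom environment, so the pattern matches.
(C) has a methyl group (-CH3) but no six-membered all-carbon aromatic ring is present.
So the answer is (B).

B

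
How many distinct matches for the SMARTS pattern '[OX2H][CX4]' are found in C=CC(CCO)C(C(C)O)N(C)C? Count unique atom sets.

2

[OX2H][CX4] is the SMARTS for an aliphatic alcohol: a hydroxyl oxygen bound to an sp3 (X4) carbon.
The molecule carries 2 separate instances of a hydroxyl group (-OH) meeting every constraint; each maps to a distinct set of atoms, giving 2 matches.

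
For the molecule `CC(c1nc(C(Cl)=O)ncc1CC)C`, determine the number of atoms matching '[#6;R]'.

4

The query [#6;R] means: carbon that is part of a ring.
Check the 14 heavy atoms by environment: 2× n (aromatic, in 6-ring) → no; 4× c (aromatic, in 6-ring) → match; 6× C (acyclic) → no; 1× O (acyclic) → no; 1× Cl (acyclic) → no.
That gives 4 matching atoms.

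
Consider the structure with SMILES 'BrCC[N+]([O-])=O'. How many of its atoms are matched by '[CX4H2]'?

2

Check the 6 heavy atoms by environment: 2× C (H2, X4) → match; 1× N (charge +1, H0, X3) → no; 1× O (charge -1, H0, X1) → no; 1× O (H0, X1) → no; 1× Br (H0, X1) → no.
That gives 2 matching atoms.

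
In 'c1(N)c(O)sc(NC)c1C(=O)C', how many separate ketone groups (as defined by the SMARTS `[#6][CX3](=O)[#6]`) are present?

1

[#6][CX3](=O)[#6] is the SMARTS for a ketone: a carbonyl carbon (no H) flanked by two carbons.
Exactly one fragment in the molecule meets all constraints, giving 1 match.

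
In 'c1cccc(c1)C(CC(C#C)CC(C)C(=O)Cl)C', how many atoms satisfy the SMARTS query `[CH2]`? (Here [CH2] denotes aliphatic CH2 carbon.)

2

The query [CH2] means: aliphatic carbon with exactly two hydrogens.
Check the 18 heavy atoms by environment: 2× C (H3) → no; 4× C (H1) → no; 2× C (H2) → match; 1× c (aromatic, H0) → no; 5× c (aromatic, H1) → no; 2× C (H0) → no; 1× O (H0) → no; 1× Cl (H0) → no.
That gives 2 matching atoms.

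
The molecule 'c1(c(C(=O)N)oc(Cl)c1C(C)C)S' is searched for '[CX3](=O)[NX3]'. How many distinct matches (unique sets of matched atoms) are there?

1

[CX3](=O)[NX3] is the SMARTS for an amide: a carbonyl carbon bonded to a trivalent nitrogen.
Exactly one fragment in the molecule meets all constraints, giving 1 match.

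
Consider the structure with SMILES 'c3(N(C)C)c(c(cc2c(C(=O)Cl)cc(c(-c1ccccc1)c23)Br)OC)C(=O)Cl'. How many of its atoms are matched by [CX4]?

The query [CX4] means: C with X4: aliphatic carbon with exactly 4 total connections (bonds + H).
Check the 28 heavy atoms by environment: 16× c (aromatic, X3) → no; 1× Br (X1) → no; 1× O (X2) → no; 3× C (X4) → match; 2× C (X3) → no; 2× O (X1) → no; 2× Cl (X1) → no; 1× N (X3) → no.
That gives 3 matching atoms.

3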